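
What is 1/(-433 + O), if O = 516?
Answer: 1/83 ≈ 0.012048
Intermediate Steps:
1/(-433 + O) = 1/(-433 + 516) = 1/83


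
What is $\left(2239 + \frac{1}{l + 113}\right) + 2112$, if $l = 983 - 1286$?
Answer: $\frac{826689}{190} \approx 4351.0$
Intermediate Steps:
$l = -303$ ($l = 983 - 1286 = -303$)
$\left(2239 + \frac{1}{l + 113}\right) + 2112 = \left(2239 + \frac{1}{-303 + 113}\right) + 2112 = \left(2239 + \frac{1}{-190}\right) + 2112 = \left(2239 - \frac{1}{190}\right) + 2112 = \frac{425409}{190} + 2112 = \frac{826689}{190}$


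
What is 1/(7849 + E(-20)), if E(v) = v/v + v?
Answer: 1/7830 ≈ 0.00012771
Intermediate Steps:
E(v) = 1 + v
1/(7849 + E(-20)) = 1/(7849 + (1 - 20)) = 1/(7849 - 19) = 1/7830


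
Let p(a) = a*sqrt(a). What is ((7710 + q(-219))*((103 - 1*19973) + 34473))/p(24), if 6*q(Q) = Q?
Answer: 224112241*sqrt(6)/576 ≈ 9.5306e+5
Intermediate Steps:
q(Q) = Q/6
p(a) = a**(3/2)
((7710 + q(-219))*((103 - 1*19973) + 34473))/p(24) = ((7710 + (1/6)*(-219))*((103 - 1*19973) + 34473))/(24**(3/2)) = ((7710 - 73/2)*((103 - 19973) + 34473))/((48*sqrt(6))) = (15347*(-19870 + 34473)/2)*(sqrt(6)/288) = ((15347/2)*14603)*(sqrt(6)/288) = 224112241*(sqrt(6)/288)/2 = 224112241*sqrt(6)/576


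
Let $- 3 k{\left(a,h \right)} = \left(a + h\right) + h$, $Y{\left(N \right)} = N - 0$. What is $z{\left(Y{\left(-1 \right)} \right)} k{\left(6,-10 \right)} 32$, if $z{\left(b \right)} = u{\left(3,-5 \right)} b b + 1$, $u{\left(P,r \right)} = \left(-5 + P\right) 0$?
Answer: $\frac{448}{3} \approx 149.33$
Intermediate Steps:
$Y{\left(N \right)} = N$ ($Y{\left(N \right)} = N + 0 = N$)
$u{\left(P,r \right)} = 0$
$k{\left(a,h \right)} = - \frac{2 h}{3} - \frac{a}{3}$ ($k{\left(a,h \right)} = - \frac{\left(a + h\right) + h}{3} = - \frac{a + 2 h}{3} = - \frac{2 h}{3} - \frac{a}{3}$)
$z{\left(b \right)} = 1$ ($z{\left(b \right)} = 0 b b + 1 = 0 b^{2} + 1 = 0 + 1 = 1$)
$z{\left(Y{\left(-1 \right)} \right)} k{\left(6,-10 \right)} 32 = 1 \left(\left(- \frac{2}{3}\right) \left(-10\right) - 2\right) 32 = 1 \left(\frac{20}{3} - 2\right) 32 = 1 \cdot \frac{14}{3} \cdot 32 = \frac{14}{3} \cdot 32 = \frac{448}{3}$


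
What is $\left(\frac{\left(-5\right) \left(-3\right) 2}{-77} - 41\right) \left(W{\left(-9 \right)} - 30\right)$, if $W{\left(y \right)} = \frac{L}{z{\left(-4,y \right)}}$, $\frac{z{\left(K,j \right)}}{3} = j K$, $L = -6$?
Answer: $\frac{1724167}{1386} \approx 1244.0$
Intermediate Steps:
$z{\left(K,j \right)} = 3 K j$ ($z{\left(K,j \right)} = 3 j K = 3 K j$)
$W{\left(y \right)} = \frac{1}{2 y}$ ($W{\left(y \right)} = - \frac{6}{3 \left(-4\right) y} = - \frac{6}{\left(-12\right) y} = - 6 \left(- \frac{1}{12 y}\right) = \frac{1}{2 y}$)
$\left(\frac{\left(-5\right) \left(-3\right) 2}{-77} - 41\right) \left(W{\left(-9 \right)} - 30\right) = \left(\frac{\left(-5\right) \left(-3\right) 2}{-77} - 41\right) \left(\frac{1}{2 \left(-9\right)} - 30\right) = \left(15 \cdot 2 \left(- \frac{1}{77}\right) - 41\right) \left(\frac{1}{2} \left(- \frac{1}{9}\right) - 30\right) = \left(30 \left(- \frac{1}{77}\right) - 41\right) \left(- \frac{1}{18} - 30\right) = \left(- \frac{30}{77} - 41\right) \left(- \frac{541}{18}\right) = \left(- \frac{3187}{77}\right) \left(- \frac{541}{18}\right) = \frac{1724167}{1386}$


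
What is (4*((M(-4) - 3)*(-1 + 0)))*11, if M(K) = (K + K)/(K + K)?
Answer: 88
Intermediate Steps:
M(K) = 1 (M(K) = (2*K)/((2*K)) = (2*K)*(1/(2*K)) = 1)
(4*((M(-4) - 3)*(-1 + 0)))*11 = (4*((1 - 3)*(-1 + 0)))*11 = (4*(-2*(-1)))*11 = (4*2)*11 = 8*11 = 88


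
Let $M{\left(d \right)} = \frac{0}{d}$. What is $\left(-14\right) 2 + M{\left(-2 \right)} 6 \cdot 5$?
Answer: $-28$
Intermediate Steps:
$M{\left(d \right)} = 0$
$\left(-14\right) 2 + M{\left(-2 \right)} 6 \cdot 5 = \left(-14\right) 2 + 0 \cdot 6 \cdot 5 = -28 + 0 \cdot 5 = -28 + 0 = -28$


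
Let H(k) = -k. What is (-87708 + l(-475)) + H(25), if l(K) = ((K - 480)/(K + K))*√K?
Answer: -87733 + 191*I*√19/38 ≈ -87733.0 + 21.909*I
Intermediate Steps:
l(K) = (-480 + K)/(2*√K) (l(K) = ((-480 + K)/((2*K)))*√K = ((-480 + K)*(1/(2*K)))*√K = ((-480 + K)/(2*K))*√K = (-480 + K)/(2*√K))
(-87708 + l(-475)) + H(25) = (-87708 + (-480 - 475)/(2*√(-475))) - 1*25 = (-87708 + (½)*(-I*√19/95)*(-955)) - 25 = (-87708 + 191*I*√19/38) - 25 = -87733 + 191*I*√19/38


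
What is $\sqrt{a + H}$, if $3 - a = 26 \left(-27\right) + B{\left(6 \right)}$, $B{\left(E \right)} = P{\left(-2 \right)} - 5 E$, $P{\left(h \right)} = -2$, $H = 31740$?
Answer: $\sqrt{32477} \approx 180.21$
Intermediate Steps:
$B{\left(E \right)} = -2 - 5 E$
$a = 737$ ($a = 3 - \left(26 \left(-27\right) - 32\right) = 3 - \left(-702 - 32\right) = 3 - -734 = 3 + 734 = 737$)
$\sqrt{a + H} = \sqrt{737 + 31740} = \sqrt{32477}$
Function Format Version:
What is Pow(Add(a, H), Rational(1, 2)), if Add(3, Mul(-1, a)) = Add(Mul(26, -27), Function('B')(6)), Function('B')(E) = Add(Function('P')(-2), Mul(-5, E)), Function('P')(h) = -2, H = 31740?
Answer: Pow(32477, Rational(1, 2)) ≈ 180.21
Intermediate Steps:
Function('B')(E) = Add(-2, Mul(-5, E))
a = 737 (a = Add(3, Mul(-1, Add(Mul(26, -27), Add(-2, Mul(-5, 6))))) = Add(3, Mul(-1, Add(-702, Add(-2, -30)))) = Add(3, Mul(-1, Add(-702, -32))) = Add(3, Mul(-1, -734)) = Add(3, 734) = 737)
Pow(Add(a, H), Rational(1, 2)) = Pow(Add(737, 31740), Rational(1, 2)) = Pow(32477, Rational(1, 2))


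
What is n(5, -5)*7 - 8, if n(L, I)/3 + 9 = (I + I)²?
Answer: 1903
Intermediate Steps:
n(L, I) = -27 + 12*I² (n(L, I) = -27 + 3*(I + I)² = -27 + 3*(2*I)² = -27 + 3*(4*I²) = -27 + 12*I²)
n(5, -5)*7 - 8 = (-27 + 12*(-5)²)*7 - 8 = (-27 + 12*25)*7 - 8 = (-27 + 300)*7 - 8 = 273*7 - 8 = 1911 - 8 = 1903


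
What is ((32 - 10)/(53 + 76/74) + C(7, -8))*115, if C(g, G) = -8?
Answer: -1745470/1999 ≈ -873.17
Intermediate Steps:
((32 - 10)/(53 + 76/74) + C(7, -8))*115 = ((32 - 10)/(53 + 76/74) - 8)*115 = (22/(53 + 76*(1/74)) - 8)*115 = (22/(53 + 38/37) - 8)*115 = (22/(1999/37) - 8)*115 = (22*(37/1999) - 8)*115 = (814/1999 - 8)*115 = -15178/1999*115 = -1745470/1999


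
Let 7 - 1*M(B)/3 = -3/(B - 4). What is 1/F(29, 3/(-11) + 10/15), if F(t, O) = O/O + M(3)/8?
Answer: ⅖ ≈ 0.40000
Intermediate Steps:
M(B) = 21 + 9/(-4 + B) (M(B) = 21 - 3*(-3)/(B - 4) = 21 - 3*(-3)/(-4 + B) = 21 - (-9)/(-4 + B) = 21 + 9/(-4 + B))
F(t, O) = 5/2 (F(t, O) = O/O + (3*(-25 + 7*3)/(-4 + 3))/8 = 1 + (3*(-25 + 21)/(-1))*(⅛) = 1 + (3*(-1)*(-4))*(⅛) = 1 + 12*(⅛) = 1 + 3/2 = 5/2)
1/F(29, 3/(-11) + 10/15) = 1/(5/2) = ⅖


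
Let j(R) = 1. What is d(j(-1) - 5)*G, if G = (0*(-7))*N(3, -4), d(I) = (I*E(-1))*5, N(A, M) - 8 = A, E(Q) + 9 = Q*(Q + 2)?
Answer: 0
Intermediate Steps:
E(Q) = -9 + Q*(2 + Q) (E(Q) = -9 + Q*(Q + 2) = -9 + Q*(2 + Q))
N(A, M) = 8 + A
d(I) = -50*I (d(I) = (I*(-9 + (-1)² + 2*(-1)))*5 = (I*(-9 + 1 - 2))*5 = (I*(-10))*5 = -10*I*5 = -50*I)
G = 0 (G = (0*(-7))*(8 + 3) = 0*11 = 0)
d(j(-1) - 5)*G = -50*(1 - 5)*0 = -50*(-4)*0 = 200*0 = 0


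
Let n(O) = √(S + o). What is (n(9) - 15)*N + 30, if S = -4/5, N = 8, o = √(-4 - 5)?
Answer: -90 + 8*√(-20 + 75*I)/5 ≈ -81.412 + 11.178*I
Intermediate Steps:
o = 3*I (o = √(-9) = 3*I ≈ 3.0*I)
S = -⅘ (S = -4*⅕ = -⅘ ≈ -0.80000)
n(O) = √(-⅘ + 3*I)
(n(9) - 15)*N + 30 = (√(-20 + 75*I)/5 - 15)*8 + 30 = (-15 + √(-20 + 75*I)/5)*8 + 30 = (-120 + 8*√(-20 + 75*I)/5) + 30 = -90 + 8*√(-20 + 75*I)/5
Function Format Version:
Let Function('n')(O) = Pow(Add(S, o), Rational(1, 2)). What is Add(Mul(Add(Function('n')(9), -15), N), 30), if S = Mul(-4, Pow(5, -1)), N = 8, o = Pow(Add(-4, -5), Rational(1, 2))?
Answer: Add(-90, Mul(Rational(8, 5), Pow(Add(-20, Mul(75, I)), Rational(1, 2)))) ≈ Add(-81.412, Mul(11.178, I))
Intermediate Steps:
o = Mul(3, I) (o = Pow(-9, Rational(1, 2)) = Mul(3, I) ≈ Mul(3.0000, I))
S = Rational(-4, 5) (S = Mul(-4, Rational(1, 5)) = Rational(-4, 5) ≈ -0.80000)
Function('n')(O) = Pow(Add(Rational(-4, 5), Mul(3, I)), Rational(1, 2))
Add(Mul(Add(Function('n')(9), -15), N), 30) = Add(Mul(Add(Mul(Rational(1, 5), Pow(Add(-20, Mul(75, I)), Rational(1, 2))), -15), 8), 30) = Add(Mul(Add(-15, Mul(Rational(1, 5), Pow(Add(-20, Mul(75, I)), Rational(1, 2)))), 8), 30) = Add(Add(-120, Mul(Rational(8, 5), Pow(Add(-20, Mul(75, I)), Rational(1, 2)))), 30) = Add(-90, Mul(Rational(8, 5), Pow(Add(-20, Mul(75, I)), Rational(1, 2))))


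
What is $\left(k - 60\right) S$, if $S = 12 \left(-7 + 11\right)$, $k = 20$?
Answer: $-1920$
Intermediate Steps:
$S = 48$ ($S = 12 \cdot 4 = 48$)
$\left(k - 60\right) S = \left(20 - 60\right) 48 = \left(-40\right) 48 = -1920$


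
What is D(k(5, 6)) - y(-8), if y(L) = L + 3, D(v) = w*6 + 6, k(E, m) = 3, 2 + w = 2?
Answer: 11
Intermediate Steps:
w = 0 (w = -2 + 2 = 0)
D(v) = 6 (D(v) = 0*6 + 6 = 0 + 6 = 6)
y(L) = 3 + L
D(k(5, 6)) - y(-8) = 6 - (3 - 8) = 6 - 1*(-5) = 6 + 5 = 11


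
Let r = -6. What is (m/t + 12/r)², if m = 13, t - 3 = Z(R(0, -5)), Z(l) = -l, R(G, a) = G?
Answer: 49/9 ≈ 5.4444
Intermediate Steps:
t = 3 (t = 3 - 1*0 = 3 + 0 = 3)
(m/t + 12/r)² = (13/3 + 12/(-6))² = (13*(⅓) + 12*(-⅙))² = (13/3 - 2)² = (7/3)² = 49/9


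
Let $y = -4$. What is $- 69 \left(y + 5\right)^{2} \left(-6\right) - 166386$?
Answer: $-165972$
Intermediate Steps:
$- 69 \left(y + 5\right)^{2} \left(-6\right) - 166386 = - 69 \left(-4 + 5\right)^{2} \left(-6\right) - 166386 = - 69 \cdot 1^{2} \left(-6\right) - 166386 = \left(-69\right) 1 \left(-6\right) - 166386 = \left(-69\right) \left(-6\right) - 166386 = 414 - 166386 = -165972$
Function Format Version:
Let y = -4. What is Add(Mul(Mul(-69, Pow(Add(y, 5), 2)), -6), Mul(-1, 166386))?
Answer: -165972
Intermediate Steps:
Add(Mul(Mul(-69, Pow(Add(y, 5), 2)), -6), Mul(-1, 166386)) = Add(Mul(Mul(-69, Pow(Add(-4, 5), 2)), -6), Mul(-1, 166386)) = Add(Mul(Mul(-69, Pow(1, 2)), -6), -166386) = Add(Mul(Mul(-69, 1), -6), -166386) = Add(Mul(-69, -6), -166386) = Add(414, -166386) = -165972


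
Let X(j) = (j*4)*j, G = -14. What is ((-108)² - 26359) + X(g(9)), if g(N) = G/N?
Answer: -1189511/81 ≈ -14685.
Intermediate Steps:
g(N) = -14/N
X(j) = 4*j² (X(j) = (4*j)*j = 4*j²)
((-108)² - 26359) + X(g(9)) = ((-108)² - 26359) + 4*(-14/9)² = (11664 - 26359) + 4*(-14*⅑)² = -14695 + 4*(-14/9)² = -14695 + 4*(196/81) = -14695 + 784/81 = -1189511/81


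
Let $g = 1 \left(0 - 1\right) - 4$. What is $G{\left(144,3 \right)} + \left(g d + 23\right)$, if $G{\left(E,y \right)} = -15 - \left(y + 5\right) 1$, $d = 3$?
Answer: $-15$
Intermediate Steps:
$G{\left(E,y \right)} = -20 - y$ ($G{\left(E,y \right)} = -15 - \left(5 + y\right) 1 = -15 - \left(5 + y\right) = -20 - y$)
$g = -5$ ($g = 1 \left(-1\right) - 4 = -1 - 4 = -5$)
$G{\left(144,3 \right)} + \left(g d + 23\right) = \left(-20 - 3\right) + \left(\left(-5\right) 3 + 23\right) = \left(-20 - 3\right) + \left(-15 + 23\right) = -23 + 8 = -15$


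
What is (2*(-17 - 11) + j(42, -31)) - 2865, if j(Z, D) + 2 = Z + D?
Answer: -2912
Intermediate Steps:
j(Z, D) = -2 + D + Z (j(Z, D) = -2 + (Z + D) = -2 + (D + Z) = -2 + D + Z)
(2*(-17 - 11) + j(42, -31)) - 2865 = (2*(-17 - 11) + (-2 - 31 + 42)) - 2865 = (2*(-28) + 9) - 2865 = (-56 + 9) - 2865 = -47 - 2865 = -2912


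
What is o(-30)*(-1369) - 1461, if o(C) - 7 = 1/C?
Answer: -329951/30 ≈ -10998.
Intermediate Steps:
o(C) = 7 + 1/C
o(-30)*(-1369) - 1461 = (7 + 1/(-30))*(-1369) - 1461 = (7 - 1/30)*(-1369) - 1461 = (209/30)*(-1369) - 1461 = -286121/30 - 1461 = -329951/30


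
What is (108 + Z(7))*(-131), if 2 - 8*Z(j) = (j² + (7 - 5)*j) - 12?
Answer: -106765/8 ≈ -13346.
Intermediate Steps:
Z(j) = 7/4 - j/4 - j²/8 (Z(j) = ¼ - ((j² + (7 - 5)*j) - 12)/8 = ¼ - ((j² + 2*j) - 12)/8 = ¼ - (-12 + j² + 2*j)/8 = ¼ + (3/2 - j/4 - j²/8) = 7/4 - j/4 - j²/8)
(108 + Z(7))*(-131) = (108 + (7/4 - ¼*7 - ⅛*7²))*(-131) = (108 + (7/4 - 7/4 - ⅛*49))*(-131) = (108 + (7/4 - 7/4 - 49/8))*(-131) = (108 - 49/8)*(-131) = (815/8)*(-131) = -106765/8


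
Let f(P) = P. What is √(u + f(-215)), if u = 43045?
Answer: √42830 ≈ 206.95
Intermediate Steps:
√(u + f(-215)) = √(43045 - 215) = √42830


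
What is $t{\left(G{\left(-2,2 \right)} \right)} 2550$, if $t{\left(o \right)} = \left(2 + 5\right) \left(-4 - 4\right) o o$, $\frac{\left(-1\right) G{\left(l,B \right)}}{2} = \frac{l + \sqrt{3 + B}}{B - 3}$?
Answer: $-5140800 + 2284800 \sqrt{5} \approx -31832.0$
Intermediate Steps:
$G{\left(l,B \right)} = - \frac{2 \left(l + \sqrt{3 + B}\right)}{-3 + B}$ ($G{\left(l,B \right)} = - 2 \frac{l + \sqrt{3 + B}}{B - 3} = - 2 \frac{l + \sqrt{3 + B}}{-3 + B} = - \frac{2 \left(l + \sqrt{3 + B}\right)}{-3 + B}$)
$t{\left(o \right)} = - 56 o^{2}$ ($t{\left(o \right)} = 7 \left(-8\right) o o = - 56 o o = - 56 o^{2}$)
$t{\left(G{\left(-2,2 \right)} \right)} 2550 = - 56 \left(\frac{2 \left(\left(-1\right) \left(-2\right) - \sqrt{3 + 2}\right)}{-3 + 2}\right)^{2} \cdot 2550 = - 56 \left(\frac{2 \left(2 - \sqrt{5}\right)}{-1}\right)^{2} \cdot 2550 = - 56 \left(2 \left(-1\right) \left(2 - \sqrt{5}\right)\right)^{2} \cdot 2550 = - 56 \left(-4 + 2 \sqrt{5}\right)^{2} \cdot 2550 = - 142800 \left(-4 + 2 \sqrt{5}\right)^{2}$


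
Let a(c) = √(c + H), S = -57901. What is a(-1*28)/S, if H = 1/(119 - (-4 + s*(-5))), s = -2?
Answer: -I*√357419/6542813 ≈ -9.1374e-5*I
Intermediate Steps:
H = 1/113 (H = 1/(119 - (-4 - 2*(-5))) = 1/(119 - (-4 + 10)) = 1/(119 - 1*6) = 1/(119 - 6) = 1/113 ≈ 0.0088496)
a(c) = √(1/113 + c) (a(c) = √(c + 1/113) = √(1/113 + c))
a(-1*28)/S = (√(113 + 12769*(-1*28))/113)/(-57901) = (√(113 + 12769*(-28))/113)*(-1/57901) = (√(113 - 357532)/113)*(-1/57901) = (√(-357419)/113)*(-1/57901) = ((I*√357419)/113)*(-1/57901) = (I*√357419/113)*(-1/57901) = -I*√357419/6542813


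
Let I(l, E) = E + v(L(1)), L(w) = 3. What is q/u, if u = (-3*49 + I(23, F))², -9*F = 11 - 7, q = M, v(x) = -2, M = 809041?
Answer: 65532321/1809025 ≈ 36.225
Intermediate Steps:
q = 809041
F = -4/9 (F = -(11 - 7)/9 = -⅑*4 = -4/9 ≈ -0.44444)
I(l, E) = -2 + E (I(l, E) = E - 2 = -2 + E)
u = 1809025/81 (u = (-3*49 + (-2 - 4/9))² = (-147 - 22/9)² = (-1345/9)² = 1809025/81 ≈ 22334.)
q/u = 809041/(1809025/81) = 809041*(81/1809025) = 65532321/1809025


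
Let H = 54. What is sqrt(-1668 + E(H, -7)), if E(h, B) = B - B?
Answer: 2*I*sqrt(417) ≈ 40.841*I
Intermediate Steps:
E(h, B) = 0
sqrt(-1668 + E(H, -7)) = sqrt(-1668 + 0) = sqrt(-1668) = 2*I*sqrt(417)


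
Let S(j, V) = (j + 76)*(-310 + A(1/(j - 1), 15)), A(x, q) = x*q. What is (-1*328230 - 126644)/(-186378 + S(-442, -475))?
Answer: 100754591/16148592 ≈ 6.2392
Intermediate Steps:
A(x, q) = q*x
S(j, V) = (-310 + 15/(-1 + j))*(76 + j) (S(j, V) = (j + 76)*(-310 + 15/(j - 1)) = (76 + j)*(-310 + 15/(-1 + j)) = (-310 + 15/(-1 + j))*(76 + j))
(-1*328230 - 126644)/(-186378 + S(-442, -475)) = (-1*328230 - 126644)/(-186378 + 5*(4940 - 4647*(-442) - 62*(-442)²)/(-1 - 442)) = (-328230 - 126644)/(-186378 + 5*(4940 + 2053974 - 62*195364)/(-443)) = -454874/(-186378 + 5*(-1/443)*(4940 + 2053974 - 12112568)) = -454874/(-186378 + 5*(-1/443)*(-10053654)) = -454874/(-186378 + 50268270/443) = -454874/(-32297184/443) = -454874*(-443/32297184) = 100754591/16148592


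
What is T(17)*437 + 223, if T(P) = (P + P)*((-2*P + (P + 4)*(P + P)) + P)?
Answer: 10356249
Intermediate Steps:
T(P) = 2*P*(-P + 2*P*(4 + P)) (T(P) = (2*P)*((-2*P + (4 + P)*(2*P)) + P) = (2*P)*((-2*P + 2*P*(4 + P)) + P) = (2*P)*(-P + 2*P*(4 + P)) = 2*P*(-P + 2*P*(4 + P)))
T(17)*437 + 223 = (17²*(14 + 4*17))*437 + 223 = (289*(14 + 68))*437 + 223 = (289*82)*437 + 223 = 23698*437 + 223 = 10356026 + 223 = 10356249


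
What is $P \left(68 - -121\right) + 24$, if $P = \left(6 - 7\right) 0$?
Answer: $24$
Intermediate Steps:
$P = 0$ ($P = \left(-1\right) 0 = 0$)
$P \left(68 - -121\right) + 24 = 0 \left(68 - -121\right) + 24 = 0 \left(68 + 121\right) + 24 = 0 \cdot 189 + 24 = 0 + 24 = 24$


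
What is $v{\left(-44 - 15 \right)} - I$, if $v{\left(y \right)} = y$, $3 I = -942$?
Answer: $255$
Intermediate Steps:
$I = -314$ ($I = \frac{1}{3} \left(-942\right) = -314$)
$v{\left(-44 - 15 \right)} - I = \left(-44 - 15\right) - -314 = \left(-44 - 15\right) + 314 = -59 + 314 = 255$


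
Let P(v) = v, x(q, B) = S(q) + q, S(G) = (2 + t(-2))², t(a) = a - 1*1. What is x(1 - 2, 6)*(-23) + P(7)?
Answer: 7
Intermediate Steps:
t(a) = -1 + a (t(a) = a - 1 = -1 + a)
S(G) = 1 (S(G) = (2 + (-1 - 2))² = (2 - 3)² = (-1)² = 1)
x(q, B) = 1 + q
x(1 - 2, 6)*(-23) + P(7) = (1 + (1 - 2))*(-23) + 7 = (1 - 1)*(-23) + 7 = 0*(-23) + 7 = 0 + 7 = 7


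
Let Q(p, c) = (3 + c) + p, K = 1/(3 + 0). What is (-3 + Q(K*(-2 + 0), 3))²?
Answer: 49/9 ≈ 5.4444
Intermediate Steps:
K = ⅓ (K = 1/3 = ⅓ ≈ 0.33333)
Q(p, c) = 3 + c + p
(-3 + Q(K*(-2 + 0), 3))² = (-3 + (3 + 3 + (-2 + 0)/3))² = (-3 + (3 + 3 + (⅓)*(-2)))² = (-3 + (3 + 3 - ⅔))² = (-3 + 16/3)² = (7/3)² = 49/9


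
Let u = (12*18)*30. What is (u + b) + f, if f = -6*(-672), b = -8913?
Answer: 1599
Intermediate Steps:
f = 4032
u = 6480 (u = 216*30 = 6480)
(u + b) + f = (6480 - 8913) + 4032 = -2433 + 4032 = 1599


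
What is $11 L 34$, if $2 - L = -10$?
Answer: $4488$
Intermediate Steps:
$L = 12$ ($L = 2 - -10 = 2 + 10 = 12$)
$11 L 34 = 11 \cdot 12 \cdot 34 = 132 \cdot 34 = 4488$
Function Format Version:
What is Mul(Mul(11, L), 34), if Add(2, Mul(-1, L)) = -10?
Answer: 4488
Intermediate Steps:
L = 12 (L = Add(2, Mul(-1, -10)) = Add(2, 10) = 12)
Mul(Mul(11, L), 34) = Mul(Mul(11, 12), 34) = Mul(132, 34) = 4488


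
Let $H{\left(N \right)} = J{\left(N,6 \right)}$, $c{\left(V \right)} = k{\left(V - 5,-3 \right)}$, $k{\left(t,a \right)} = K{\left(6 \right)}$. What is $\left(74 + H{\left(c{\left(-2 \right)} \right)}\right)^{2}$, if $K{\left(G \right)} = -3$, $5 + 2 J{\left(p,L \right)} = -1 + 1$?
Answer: $\frac{20449}{4} \approx 5112.3$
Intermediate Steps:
$J{\left(p,L \right)} = - \frac{5}{2}$ ($J{\left(p,L \right)} = - \frac{5}{2} + \frac{-1 + 1}{2} = - \frac{5}{2} + \frac{1}{2} \cdot 0 = - \frac{5}{2} + 0 = - \frac{5}{2}$)
$k{\left(t,a \right)} = -3$
$c{\left(V \right)} = -3$
$H{\left(N \right)} = - \frac{5}{2}$
$\left(74 + H{\left(c{\left(-2 \right)} \right)}\right)^{2} = \left(74 - \frac{5}{2}\right)^{2} = \left(\frac{143}{2}\right)^{2} = \frac{20449}{4}$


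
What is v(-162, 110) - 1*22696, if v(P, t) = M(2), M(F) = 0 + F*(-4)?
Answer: -22704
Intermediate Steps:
M(F) = -4*F (M(F) = 0 - 4*F = -4*F)
v(P, t) = -8 (v(P, t) = -4*2 = -8)
v(-162, 110) - 1*22696 = -8 - 1*22696 = -8 - 22696 = -22704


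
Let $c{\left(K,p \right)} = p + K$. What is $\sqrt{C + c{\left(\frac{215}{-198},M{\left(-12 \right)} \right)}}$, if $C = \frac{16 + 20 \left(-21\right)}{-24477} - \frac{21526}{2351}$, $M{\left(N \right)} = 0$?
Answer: $\frac{i \sqrt{16388896999139984594}}{1265999394} \approx 3.1977 i$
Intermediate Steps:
$c{\left(K,p \right)} = K + p$
$C = - \frac{525942098}{57545427}$ ($C = \left(16 - 420\right) \left(- \frac{1}{24477}\right) - \frac{21526}{2351} = \left(-404\right) \left(- \frac{1}{24477}\right) - \frac{21526}{2351} = \frac{404}{24477} - \frac{21526}{2351} = - \frac{525942098}{57545427} \approx -9.1396$)
$\sqrt{C + c{\left(\frac{215}{-198},M{\left(-12 \right)} \right)}} = \sqrt{- \frac{525942098}{57545427} + \left(\frac{215}{-198} + 0\right)} = \sqrt{- \frac{525942098}{57545427} + \left(215 \left(- \frac{1}{198}\right) + 0\right)} = \sqrt{- \frac{525942098}{57545427} + \left(- \frac{215}{198} + 0\right)} = \sqrt{- \frac{525942098}{57545427} - \frac{215}{198}} = \sqrt{- \frac{38836267403}{3797998182}} = \frac{i \sqrt{16388896999139984594}}{1265999394}$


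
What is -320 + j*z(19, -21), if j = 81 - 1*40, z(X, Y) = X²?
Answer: 14481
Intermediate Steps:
j = 41 (j = 81 - 40 = 41)
-320 + j*z(19, -21) = -320 + 41*19² = -320 + 41*361 = -320 + 14801 = 14481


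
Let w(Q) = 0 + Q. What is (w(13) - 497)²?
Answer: 234256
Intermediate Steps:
w(Q) = Q
(w(13) - 497)² = (13 - 497)² = (-484)² = 234256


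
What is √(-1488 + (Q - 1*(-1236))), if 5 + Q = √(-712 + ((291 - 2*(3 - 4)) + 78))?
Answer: √(-257 + I*√341) ≈ 0.57557 + 16.042*I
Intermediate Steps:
Q = -5 + I*√341 (Q = -5 + √(-712 + ((291 - 2*(3 - 4)) + 78)) = -5 + √(-712 + ((291 - 2*(-1)) + 78)) = -5 + √(-712 + ((291 + 2) + 78)) = -5 + √(-712 + (293 + 78)) = -5 + √(-712 + 371) = -5 + √(-341) = -5 + I*√341 ≈ -5.0 + 18.466*I)
√(-1488 + (Q - 1*(-1236))) = √(-1488 + ((-5 + I*√341) - 1*(-1236))) = √(-1488 + ((-5 + I*√341) + 1236)) = √(-1488 + (1231 + I*√341)) = √(-257 + I*√341)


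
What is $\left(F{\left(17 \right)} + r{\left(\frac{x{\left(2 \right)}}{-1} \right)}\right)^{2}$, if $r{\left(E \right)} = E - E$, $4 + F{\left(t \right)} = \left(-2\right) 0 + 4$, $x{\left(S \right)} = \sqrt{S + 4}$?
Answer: $0$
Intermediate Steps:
$x{\left(S \right)} = \sqrt{4 + S}$
$F{\left(t \right)} = 0$ ($F{\left(t \right)} = -4 + \left(\left(-2\right) 0 + 4\right) = -4 + \left(0 + 4\right) = -4 + 4 = 0$)
$r{\left(E \right)} = 0$
$\left(F{\left(17 \right)} + r{\left(\frac{x{\left(2 \right)}}{-1} \right)}\right)^{2} = \left(0 + 0\right)^{2} = 0^{2} = 0$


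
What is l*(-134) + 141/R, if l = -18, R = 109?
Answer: 263049/109 ≈ 2413.3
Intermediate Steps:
l*(-134) + 141/R = -18*(-134) + 141/109 = 2412 + 141*(1/109) = 2412 + 141/109 = 263049/109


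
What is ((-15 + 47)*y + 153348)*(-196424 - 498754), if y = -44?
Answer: -105625345320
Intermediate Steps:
((-15 + 47)*y + 153348)*(-196424 - 498754) = ((-15 + 47)*(-44) + 153348)*(-196424 - 498754) = (32*(-44) + 153348)*(-695178) = (-1408 + 153348)*(-695178) = 151940*(-695178) = -105625345320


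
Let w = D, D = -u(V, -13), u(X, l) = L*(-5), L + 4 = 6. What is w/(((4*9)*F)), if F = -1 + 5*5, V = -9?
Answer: 5/432 ≈ 0.011574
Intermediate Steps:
L = 2 (L = -4 + 6 = 2)
u(X, l) = -10 (u(X, l) = 2*(-5) = -10)
F = 24 (F = -1 + 25 = 24)
D = 10 (D = -1*(-10) = 10)
w = 10
w/(((4*9)*F)) = 10/(((4*9)*24)) = 10/((36*24)) = 10/864 = 10*(1/864) = 5/432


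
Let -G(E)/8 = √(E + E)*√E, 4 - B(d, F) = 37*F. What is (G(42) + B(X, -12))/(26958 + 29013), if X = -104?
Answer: 448/55971 - 112*√2/18657 ≈ -0.00048553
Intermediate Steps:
B(d, F) = 4 - 37*F
G(E) = -8*E*√2 (G(E) = -8*√(E + E)*√E = -8*√(2*E)*√E = -8*√2*√E*√E = -8*E*√2)
(G(42) + B(X, -12))/(26958 + 29013) = (-8*42*√2 + (4 - 37*(-12)))/(26958 + 29013) = (-336*√2 + (4 + 444))/55971 = (-336*√2 + 448)*(1/55971) = (448 - 336*√2)*(1/55971) = 448/55971 - 112*√2/18657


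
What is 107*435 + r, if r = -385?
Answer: 46160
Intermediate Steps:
107*435 + r = 107*435 - 385 = 46545 - 385 = 46160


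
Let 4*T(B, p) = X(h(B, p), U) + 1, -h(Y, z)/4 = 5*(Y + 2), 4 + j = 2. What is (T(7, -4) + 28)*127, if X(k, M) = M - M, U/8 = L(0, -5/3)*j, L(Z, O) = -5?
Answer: 14351/4 ≈ 3587.8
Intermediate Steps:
j = -2 (j = -4 + 2 = -2)
h(Y, z) = -40 - 20*Y (h(Y, z) = -20*(Y + 2) = -20*(2 + Y) = -4*(10 + 5*Y) = -40 - 20*Y)
U = 80 (U = 8*(-5*(-2)) = 8*10 = 80)
X(k, M) = 0
T(B, p) = ¼ (T(B, p) = (0 + 1)/4 = (¼)*1 = ¼)
(T(7, -4) + 28)*127 = (¼ + 28)*127 = (113/4)*127 = 14351/4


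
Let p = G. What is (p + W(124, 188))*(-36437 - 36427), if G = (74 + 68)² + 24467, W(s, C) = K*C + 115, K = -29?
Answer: -2863118016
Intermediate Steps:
W(s, C) = 115 - 29*C (W(s, C) = -29*C + 115 = 115 - 29*C)
G = 44631 (G = 142² + 24467 = 20164 + 24467 = 44631)
p = 44631
(p + W(124, 188))*(-36437 - 36427) = (44631 + (115 - 29*188))*(-36437 - 36427) = (44631 + (115 - 5452))*(-72864) = (44631 - 5337)*(-72864) = 39294*(-72864) = -2863118016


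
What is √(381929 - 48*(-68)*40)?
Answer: √512489 ≈ 715.88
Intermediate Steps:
√(381929 - 48*(-68)*40) = √(381929 + 3264*40) = √(381929 + 130560) = √512489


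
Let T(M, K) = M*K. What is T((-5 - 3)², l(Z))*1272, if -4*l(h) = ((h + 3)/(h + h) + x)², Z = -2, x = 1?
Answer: -11448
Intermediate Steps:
l(h) = -(1 + (3 + h)/(2*h))²/4 (l(h) = -((h + 3)/(h + h) + 1)²/4 = -((3 + h)/((2*h)) + 1)²/4 = -((3 + h)*(1/(2*h)) + 1)²/4 = -((3 + h)/(2*h) + 1)²/4 = -(1 + (3 + h)/(2*h))²/4)
T(M, K) = K*M
T((-5 - 3)², l(Z))*1272 = ((-9/16*(1 - 2)²/(-2)²)*(-5 - 3)²)*1272 = (-9/16*¼*(-1)²*(-8)²)*1272 = (-9/16*¼*1*64)*1272 = -9/64*64*1272 = -9*1272 = -11448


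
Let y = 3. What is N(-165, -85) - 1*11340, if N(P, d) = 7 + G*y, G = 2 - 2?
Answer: -11333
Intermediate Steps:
G = 0
N(P, d) = 7 (N(P, d) = 7 + 0*3 = 7 + 0 = 7)
N(-165, -85) - 1*11340 = 7 - 1*11340 = 7 - 11340 = -11333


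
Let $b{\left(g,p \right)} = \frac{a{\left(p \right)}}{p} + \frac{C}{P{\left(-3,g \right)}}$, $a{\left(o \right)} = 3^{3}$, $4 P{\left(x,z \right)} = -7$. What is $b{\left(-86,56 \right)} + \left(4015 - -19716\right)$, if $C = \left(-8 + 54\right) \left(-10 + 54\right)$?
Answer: $\frac{1264195}{56} \approx 22575.0$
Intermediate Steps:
$P{\left(x,z \right)} = - \frac{7}{4}$ ($P{\left(x,z \right)} = \frac{1}{4} \left(-7\right) = - \frac{7}{4}$)
$a{\left(o \right)} = 27$
$C = 2024$ ($C = 46 \cdot 44 = 2024$)
$b{\left(g,p \right)} = - \frac{8096}{7} + \frac{27}{p}$ ($b{\left(g,p \right)} = \frac{27}{p} + \frac{2024}{- \frac{7}{4}} = \frac{27}{p} + 2024 \left(- \frac{4}{7}\right) = \frac{27}{p} - \frac{8096}{7} = - \frac{8096}{7} + \frac{27}{p}$)
$b{\left(-86,56 \right)} + \left(4015 - -19716\right) = \left(- \frac{8096}{7} + \frac{27}{56}\right) + \left(4015 - -19716\right) = \left(- \frac{8096}{7} + 27 \cdot \frac{1}{56}\right) + \left(4015 + 19716\right) = \left(- \frac{8096}{7} + \frac{27}{56}\right) + 23731 = - \frac{64741}{56} + 23731 = \frac{1264195}{56}$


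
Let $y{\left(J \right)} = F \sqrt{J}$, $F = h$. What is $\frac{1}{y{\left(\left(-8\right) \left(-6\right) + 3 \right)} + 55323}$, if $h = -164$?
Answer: $\frac{18441}{1019754211} + \frac{164 \sqrt{51}}{3059262633} \approx 1.8467 \cdot 10^{-5}$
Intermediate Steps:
$F = -164$
$y{\left(J \right)} = - 164 \sqrt{J}$
$\frac{1}{y{\left(\left(-8\right) \left(-6\right) + 3 \right)} + 55323} = \frac{1}{- 164 \sqrt{\left(-8\right) \left(-6\right) + 3} + 55323} = \frac{1}{- 164 \sqrt{48 + 3} + 55323} = \frac{1}{- 164 \sqrt{51} + 55323} = \frac{1}{55323 - 164 \sqrt{51}}$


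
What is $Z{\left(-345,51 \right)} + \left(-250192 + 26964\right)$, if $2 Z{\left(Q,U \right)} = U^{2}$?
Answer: $- \frac{443855}{2} \approx -2.2193 \cdot 10^{5}$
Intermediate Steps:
$Z{\left(Q,U \right)} = \frac{U^{2}}{2}$
$Z{\left(-345,51 \right)} + \left(-250192 + 26964\right) = \frac{51^{2}}{2} + \left(-250192 + 26964\right) = \frac{1}{2} \cdot 2601 - 223228 = \frac{2601}{2} - 223228 = - \frac{443855}{2}$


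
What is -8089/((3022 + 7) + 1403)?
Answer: -8089/4432 ≈ -1.8251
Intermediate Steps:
-8089/((3022 + 7) + 1403) = -8089/(3029 + 1403) = -8089/4432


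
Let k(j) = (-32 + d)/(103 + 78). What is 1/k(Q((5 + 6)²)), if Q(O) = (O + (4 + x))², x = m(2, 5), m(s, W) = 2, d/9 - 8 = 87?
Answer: 181/823 ≈ 0.21993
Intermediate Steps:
d = 855 (d = 72 + 9*87 = 72 + 783 = 855)
x = 2
Q(O) = (6 + O)² (Q(O) = (O + (4 + 2))² = (O + 6)² = (6 + O)²)
k(j) = 823/181 (k(j) = (-32 + 855)/(103 + 78) = 823/181)
1/k(Q((5 + 6)²)) = 1/(823/181) = 181/823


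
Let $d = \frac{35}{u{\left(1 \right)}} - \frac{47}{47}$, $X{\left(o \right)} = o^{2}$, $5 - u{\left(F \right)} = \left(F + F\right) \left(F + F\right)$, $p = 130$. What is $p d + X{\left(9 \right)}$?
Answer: $4501$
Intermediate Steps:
$u{\left(F \right)} = 5 - 4 F^{2}$ ($u{\left(F \right)} = 5 - \left(F + F\right) \left(F + F\right) = 5 - 2 F 2 F = 5 - 4 F^{2}$)
$d = 34$ ($d = \frac{35}{5 - 4 \cdot 1^{2}} - \frac{47}{47} = \frac{35}{5 - 4} - 1 = \frac{35}{1} - 1 = 35 \cdot 1 - 1 = 35 - 1 = 34$)
$p d + X{\left(9 \right)} = 130 \cdot 34 + 9^{2} = 4420 + 81 = 4501$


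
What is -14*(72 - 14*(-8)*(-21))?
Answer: 31920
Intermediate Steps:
-14*(72 - 14*(-8)*(-21)) = -14*(72 + 112*(-21)) = -14*(72 - 2352) = -14*(-2280) = 31920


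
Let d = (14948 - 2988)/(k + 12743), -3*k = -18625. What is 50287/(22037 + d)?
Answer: 1429508549/626463739 ≈ 2.2819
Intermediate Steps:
k = 18625/3 (k = -⅓*(-18625) = 18625/3 ≈ 6208.3)
d = 17940/28427 (d = (14948 - 2988)/(18625/3 + 12743) = 11960/(56854/3) = 11960*(3/56854) = 17940/28427 ≈ 0.63109)
50287/(22037 + d) = 50287/(22037 + 17940/28427) = 50287/(626463739/28427) = 50287*(28427/626463739) = 1429508549/626463739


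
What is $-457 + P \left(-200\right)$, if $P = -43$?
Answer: $8143$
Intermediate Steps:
$-457 + P \left(-200\right) = -457 - -8600 = -457 + 8600 = 8143$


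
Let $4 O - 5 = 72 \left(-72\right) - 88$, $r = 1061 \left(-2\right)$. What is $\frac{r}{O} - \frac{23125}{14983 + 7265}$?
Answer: $\frac{67041649}{117180216} \approx 0.57212$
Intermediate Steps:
$r = -2122$
$O = - \frac{5267}{4}$ ($O = \frac{5}{4} + \frac{72 \left(-72\right) - 88}{4} = \frac{5}{4} + \frac{-5184 - 88}{4} = \frac{5}{4} + \frac{1}{4} \left(-5272\right) = \frac{5}{4} - 1318 = - \frac{5267}{4} \approx -1316.8$)
$\frac{r}{O} - \frac{23125}{14983 + 7265} = - \frac{2122}{- \frac{5267}{4}} - \frac{23125}{14983 + 7265} = \left(-2122\right) \left(- \frac{4}{5267}\right) - \frac{23125}{22248} = \frac{8488}{5267} - \frac{23125}{22248} = \frac{67041649}{117180216}$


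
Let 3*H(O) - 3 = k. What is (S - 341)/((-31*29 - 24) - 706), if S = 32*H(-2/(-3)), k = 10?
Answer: 607/4887 ≈ 0.12421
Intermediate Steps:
H(O) = 13/3 (H(O) = 1 + (⅓)*10 = 1 + 10/3 = 13/3)
S = 416/3 (S = 32*(13/3) = 416/3 ≈ 138.67)
(S - 341)/((-31*29 - 24) - 706) = (416/3 - 341)/((-31*29 - 24) - 706) = -607/(3*((-899 - 24) - 706)) = -607/(3*(-923 - 706)) = -607/3/(-1629) = -607/3*(-1/1629) = 607/4887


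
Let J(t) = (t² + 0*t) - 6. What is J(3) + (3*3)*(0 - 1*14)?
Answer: -123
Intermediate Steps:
J(t) = -6 + t² (J(t) = (t² + 0) - 6 = t² - 6 = -6 + t²)
J(3) + (3*3)*(0 - 1*14) = (-6 + 3²) + (3*3)*(0 - 1*14) = (-6 + 9) + 9*(0 - 14) = 3 + 9*(-14) = 3 - 126 = -123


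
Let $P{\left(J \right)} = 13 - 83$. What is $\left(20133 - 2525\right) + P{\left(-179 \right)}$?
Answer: $17538$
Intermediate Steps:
$P{\left(J \right)} = -70$ ($P{\left(J \right)} = 13 - 83 = -70$)
$\left(20133 - 2525\right) + P{\left(-179 \right)} = \left(20133 - 2525\right) - 70 = 17608 - 70 = 17538$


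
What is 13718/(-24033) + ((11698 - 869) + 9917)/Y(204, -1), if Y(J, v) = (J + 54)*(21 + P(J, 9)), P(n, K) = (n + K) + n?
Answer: -175266709/452637522 ≈ -0.38721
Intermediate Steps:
P(n, K) = K + 2*n (P(n, K) = (K + n) + n = K + 2*n)
Y(J, v) = (30 + 2*J)*(54 + J) (Y(J, v) = (J + 54)*(21 + (9 + 2*J)) = (54 + J)*(30 + 2*J) = (30 + 2*J)*(54 + J))
13718/(-24033) + ((11698 - 869) + 9917)/Y(204, -1) = 13718/(-24033) + ((11698 - 869) + 9917)/(1620 + 2*204² + 138*204) = 13718*(-1/24033) + (10829 + 9917)/(1620 + 2*41616 + 28152) = -13718/24033 + 20746/(1620 + 83232 + 28152) = -13718/24033 + 20746/113004 = -13718/24033 + 20746*(1/113004) = -13718/24033 + 10373/56502 = -175266709/452637522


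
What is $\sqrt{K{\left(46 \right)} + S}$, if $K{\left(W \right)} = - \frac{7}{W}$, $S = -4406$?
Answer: $\frac{i \sqrt{9323418}}{46} \approx 66.379 i$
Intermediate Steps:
$\sqrt{K{\left(46 \right)} + S} = \sqrt{- \frac{7}{46} - 4406} = \sqrt{- \frac{202683}{46}} = \frac{i \sqrt{9323418}}{46}$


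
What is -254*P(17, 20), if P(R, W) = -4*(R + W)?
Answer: 37592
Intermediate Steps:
P(R, W) = -4*R - 4*W
-254*P(17, 20) = -254*(-4*17 - 4*20) = -254*(-68 - 80) = -254*(-148) = 37592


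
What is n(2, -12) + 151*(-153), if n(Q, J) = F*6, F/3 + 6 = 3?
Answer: -23157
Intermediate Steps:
F = -9 (F = -18 + 3*3 = -18 + 9 = -9)
n(Q, J) = -54 (n(Q, J) = -9*6 = -54)
n(2, -12) + 151*(-153) = -54 + 151*(-153) = -54 - 23103 = -23157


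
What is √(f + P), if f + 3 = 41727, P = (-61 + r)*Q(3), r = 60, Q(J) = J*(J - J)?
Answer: 6*√1159 ≈ 204.26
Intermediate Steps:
Q(J) = 0 (Q(J) = J*0 = 0)
P = 0 (P = (-61 + 60)*0 = -1*0 = 0)
f = 41724 (f = -3 + 41727 = 41724)
√(f + P) = √(41724 + 0) = √41724 = 6*√1159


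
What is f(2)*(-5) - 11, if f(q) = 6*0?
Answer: -11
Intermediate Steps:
f(q) = 0
f(2)*(-5) - 11 = 0*(-5) - 11 = 0 - 11 = -11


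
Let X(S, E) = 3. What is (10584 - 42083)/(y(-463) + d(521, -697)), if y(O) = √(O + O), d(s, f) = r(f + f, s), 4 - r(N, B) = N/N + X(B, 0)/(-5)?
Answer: -1417455/11737 + 787475*I*√926/23474 ≈ -120.77 + 1020.8*I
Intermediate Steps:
r(N, B) = 18/5 (r(N, B) = 4 - (N/N + 3/(-5)) = 4 - (1 + 3*(-⅕)) = 4 - (1 - ⅗) = 4 - 1*⅖ = 4 - ⅖ = 18/5)
d(s, f) = 18/5
y(O) = √2*√O (y(O) = √(2*O) = √2*√O)
(10584 - 42083)/(y(-463) + d(521, -697)) = (10584 - 42083)/(√2*√(-463) + 18/5) = -31499/(√2*(I*√463) + 18/5) = -31499/(I*√926 + 18/5) = -31499/(18/5 + I*√926)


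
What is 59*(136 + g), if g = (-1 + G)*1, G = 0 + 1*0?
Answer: 7965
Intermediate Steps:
G = 0 (G = 0 + 0 = 0)
g = -1 (g = (-1 + 0)*1 = -1*1 = -1)
59*(136 + g) = 59*(136 - 1) = 59*135 = 7965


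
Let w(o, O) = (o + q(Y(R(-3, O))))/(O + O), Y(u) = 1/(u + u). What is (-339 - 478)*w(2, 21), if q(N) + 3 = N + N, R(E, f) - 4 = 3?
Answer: 817/49 ≈ 16.673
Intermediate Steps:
R(E, f) = 7 (R(E, f) = 4 + 3 = 7)
Y(u) = 1/(2*u)
q(N) = -3 + 2*N (q(N) = -3 + (N + N) = -3 + 2*N)
w(o, O) = (-20/7 + o)/(2*O) (w(o, O) = (o + (-3 + 2*((½)/7)))/(O + O) = (o + (-3 + 2*((½)*(⅐))))/((2*O)) = (o + (-3 + 2*(1/14)))*(1/(2*O)) = (o + (-3 + ⅐))*(1/(2*O)) = (o - 20/7)*(1/(2*O)) = (-20/7 + o)*(1/(2*O)) = (-20/7 + o)/(2*O))
(-339 - 478)*w(2, 21) = (-339 - 478)*((1/14)*(-20 + 7*2)/21) = -817*(-20 + 14)/(14*21) = -817*(-6)/(14*21) = -817*(-1/49) = 817/49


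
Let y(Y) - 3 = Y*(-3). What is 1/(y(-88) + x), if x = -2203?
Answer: -1/1936 ≈ -0.00051653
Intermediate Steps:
y(Y) = 3 - 3*Y (y(Y) = 3 + Y*(-3) = 3 - 3*Y)
1/(y(-88) + x) = 1/((3 - 3*(-88)) - 2203) = 1/((3 + 264) - 2203) = 1/(267 - 2203) = 1/(-1936) = -1/1936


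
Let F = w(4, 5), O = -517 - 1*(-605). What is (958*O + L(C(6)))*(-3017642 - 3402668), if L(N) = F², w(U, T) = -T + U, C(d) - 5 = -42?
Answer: -541264234550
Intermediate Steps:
C(d) = -37 (C(d) = 5 - 42 = -37)
O = 88 (O = -517 + 605 = 88)
w(U, T) = U - T
F = -1 (F = 4 - 1*5 = 4 - 5 = -1)
L(N) = 1 (L(N) = (-1)² = 1)
(958*O + L(C(6)))*(-3017642 - 3402668) = (958*88 + 1)*(-3017642 - 3402668) = (84304 + 1)*(-6420310) = 84305*(-6420310) = -541264234550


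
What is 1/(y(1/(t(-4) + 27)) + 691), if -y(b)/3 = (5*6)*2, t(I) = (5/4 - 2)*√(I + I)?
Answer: 1/511 ≈ 0.0019569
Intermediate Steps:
t(I) = -3*√2*√I/4 (t(I) = (5*(¼) - 2)*√(2*I) = (5/4 - 2)*(√2*√I) = -3*√2*√I/4)
y(b) = -180 (y(b) = -3*5*6*2 = -90*2 = -3*60 = -180)
1/(y(1/(t(-4) + 27)) + 691) = 1/(-180 + 691) = 1/511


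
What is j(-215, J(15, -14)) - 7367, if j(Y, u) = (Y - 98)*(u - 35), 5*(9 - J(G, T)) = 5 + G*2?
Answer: 2962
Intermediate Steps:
J(G, T) = 8 - 2*G/5 (J(G, T) = 9 - (5 + G*2)/5 = 9 - (5 + 2*G)/5 = 9 + (-1 - 2*G/5) = 8 - 2*G/5)
j(Y, u) = (-98 + Y)*(-35 + u)
j(-215, J(15, -14)) - 7367 = (3430 - 98*(8 - 2/5*15) - 35*(-215) - 215*(8 - 2/5*15)) - 7367 = (3430 - 98*(8 - 6) + 7525 - 215*(8 - 6)) - 7367 = (3430 - 98*2 + 7525 - 215*2) - 7367 = (3430 - 196 + 7525 - 430) - 7367 = 10329 - 7367 = 2962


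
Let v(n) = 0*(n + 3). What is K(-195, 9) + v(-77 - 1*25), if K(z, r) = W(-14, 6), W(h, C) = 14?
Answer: 14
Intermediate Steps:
v(n) = 0 (v(n) = 0*(3 + n) = 0)
K(z, r) = 14
K(-195, 9) + v(-77 - 1*25) = 14 + 0 = 14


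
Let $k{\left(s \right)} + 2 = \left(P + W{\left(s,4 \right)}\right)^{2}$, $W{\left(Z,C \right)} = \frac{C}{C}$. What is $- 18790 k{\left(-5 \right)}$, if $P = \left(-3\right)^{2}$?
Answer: $-1841420$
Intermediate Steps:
$P = 9$
$W{\left(Z,C \right)} = 1$
$k{\left(s \right)} = 98$ ($k{\left(s \right)} = -2 + \left(9 + 1\right)^{2} = -2 + 10^{2} = -2 + 100 = 98$)
$- 18790 k{\left(-5 \right)} = \left(-18790\right) 98 = -1841420$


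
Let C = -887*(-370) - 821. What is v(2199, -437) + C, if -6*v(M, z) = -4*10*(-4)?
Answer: 982027/3 ≈ 3.2734e+5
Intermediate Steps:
v(M, z) = -80/3 (v(M, z) = -(-4*10)*(-4)/6 = -(-20)*(-4)/3 = -⅙*160 = -80/3)
C = 327369 (C = 328190 - 821 = 327369)
v(2199, -437) + C = -80/3 + 327369 = 982027/3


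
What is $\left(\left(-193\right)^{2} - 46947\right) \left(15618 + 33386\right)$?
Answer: $-475240792$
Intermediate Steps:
$\left(\left(-193\right)^{2} - 46947\right) \left(15618 + 33386\right) = \left(37249 - 46947\right) 49004 = \left(-9698\right) 49004 = -475240792$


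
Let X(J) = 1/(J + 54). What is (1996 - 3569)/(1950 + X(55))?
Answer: -171457/212551 ≈ -0.80666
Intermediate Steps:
X(J) = 1/(54 + J)
(1996 - 3569)/(1950 + X(55)) = (1996 - 3569)/(1950 + 1/(54 + 55)) = -1573/(1950 + 1/109) = -1573/212551/109 = -1573*109/212551 = -171457/212551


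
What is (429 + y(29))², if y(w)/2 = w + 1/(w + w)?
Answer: 199487376/841 ≈ 2.3720e+5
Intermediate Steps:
y(w) = 1/w + 2*w (y(w) = 2*(w + 1/(w + w)) = 2*(w + 1/(2*w)) = 1/w + 2*w)
(429 + y(29))² = (429 + (1/29 + 2*29))² = (429 + (1/29 + 58))² = (429 + 1683/29)² = (14124/29)² = 199487376/841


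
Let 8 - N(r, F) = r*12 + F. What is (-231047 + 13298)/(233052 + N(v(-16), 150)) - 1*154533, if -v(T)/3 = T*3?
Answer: -5103637965/33026 ≈ -1.5453e+5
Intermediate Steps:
v(T) = -9*T (v(T) = -3*T*3 = -9*T)
N(r, F) = 8 - F - 12*r (N(r, F) = 8 - (r*12 + F) = 8 - (12*r + F) = 8 - (F + 12*r) = 8 + (-F - 12*r) = 8 - F - 12*r)
(-231047 + 13298)/(233052 + N(v(-16), 150)) - 1*154533 = (-231047 + 13298)/(233052 + (8 - 1*150 - (-108)*(-16))) - 1*154533 = -217749/(233052 + (8 - 150 - 12*144)) - 154533 = -217749/(233052 + (8 - 150 - 1728)) - 154533 = -217749/(233052 - 1870) - 154533 = -217749/231182 - 154533 = -217749*1/231182 - 154533 = -31107/33026 - 154533 = -5103637965/33026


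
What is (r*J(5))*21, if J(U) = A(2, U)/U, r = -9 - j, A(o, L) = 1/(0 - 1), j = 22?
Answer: 651/5 ≈ 130.20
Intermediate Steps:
A(o, L) = -1 (A(o, L) = 1/(-1) = -1)
r = -31 (r = -9 - 1*22 = -9 - 22 = -31)
J(U) = -1/U
(r*J(5))*21 = -(-31)/5*21 = -31*(-⅕)*21 = (31/5)*21 = 651/5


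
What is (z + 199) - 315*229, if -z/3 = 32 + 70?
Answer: -72242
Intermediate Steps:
z = -306 (z = -3*(32 + 70) = -3*102 = -306)
(z + 199) - 315*229 = (-306 + 199) - 315*229 = -107 - 72135 = -72242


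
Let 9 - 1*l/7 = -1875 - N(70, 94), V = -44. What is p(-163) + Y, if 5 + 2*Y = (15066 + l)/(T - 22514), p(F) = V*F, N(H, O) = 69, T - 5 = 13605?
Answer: 42548573/5936 ≈ 7167.9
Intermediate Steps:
T = 13610 (T = 5 + 13605 = 13610)
l = 13671 (l = 63 - 7*(-1875 - 1*69) = 63 - 7*(-1875 - 69) = 63 - 7*(-1944) = 63 + 13608 = 13671)
p(F) = -44*F
Y = -24419/5936 (Y = -5/2 + ((15066 + 13671)/(13610 - 22514))/2 = -5/2 + (28737/(-8904))/2 = -5/2 + (28737*(-1/8904))/2 = -5/2 + (½)*(-9579/2968) = -5/2 - 9579/5936 = -24419/5936 ≈ -4.1137)
p(-163) + Y = -44*(-163) - 24419/5936 = 7172 - 24419/5936 = 42548573/5936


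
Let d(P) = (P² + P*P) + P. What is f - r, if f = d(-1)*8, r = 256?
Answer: -248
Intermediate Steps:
d(P) = P + 2*P² (d(P) = (P² + P²) + P = 2*P² + P = P + 2*P²)
f = 8 (f = -(1 + 2*(-1))*8 = -(1 - 2)*8 = -1*(-1)*8 = 1*8 = 8)
f - r = 8 - 1*256 = 8 - 256 = -248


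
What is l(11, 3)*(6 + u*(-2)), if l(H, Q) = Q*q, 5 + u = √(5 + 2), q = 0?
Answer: 0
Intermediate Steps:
u = -5 + √7 (u = -5 + √(5 + 2) = -5 + √7 ≈ -2.3542)
l(H, Q) = 0 (l(H, Q) = Q*0 = 0)
l(11, 3)*(6 + u*(-2)) = 0*(6 + (-5 + √7)*(-2)) = 0*(6 + (10 - 2*√7)) = 0*(16 - 2*√7) = 0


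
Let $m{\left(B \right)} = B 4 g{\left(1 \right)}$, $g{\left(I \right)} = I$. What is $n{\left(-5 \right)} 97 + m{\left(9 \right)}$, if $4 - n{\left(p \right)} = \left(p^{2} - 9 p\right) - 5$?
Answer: $-5881$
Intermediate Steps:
$n{\left(p \right)} = 9 - p^{2} + 9 p$ ($n{\left(p \right)} = 4 - \left(\left(p^{2} - 9 p\right) - 5\right) = 4 - \left(-5 + p^{2} - 9 p\right) = 4 + \left(5 - p^{2} + 9 p\right) = 9 - p^{2} + 9 p$)
$m{\left(B \right)} = 4 B$ ($m{\left(B \right)} = B 4 \cdot 1 = 4 B 1 = 4 B$)
$n{\left(-5 \right)} 97 + m{\left(9 \right)} = \left(9 - \left(-5\right)^{2} + 9 \left(-5\right)\right) 97 + 4 \cdot 9 = \left(9 - 25 - 45\right) 97 + 36 = \left(-61\right) 97 + 36 = -5917 + 36 = -5881$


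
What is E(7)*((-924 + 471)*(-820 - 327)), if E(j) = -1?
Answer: -519591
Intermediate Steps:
E(7)*((-924 + 471)*(-820 - 327)) = -(-924 + 471)*(-820 - 327) = -(-453)*(-1147) = -1*519591 = -519591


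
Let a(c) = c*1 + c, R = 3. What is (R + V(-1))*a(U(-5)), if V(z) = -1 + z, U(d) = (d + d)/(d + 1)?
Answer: 5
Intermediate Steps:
U(d) = 2*d/(1 + d) (U(d) = (2*d)/(1 + d) = 2*d/(1 + d))
a(c) = 2*c (a(c) = c + c = 2*c)
(R + V(-1))*a(U(-5)) = (3 + (-1 - 1))*(2*(2*(-5)/(1 - 5))) = (3 - 2)*(2*(2*(-5)/(-4))) = 1*(2*(2*(-5)*(-¼))) = 1*(2*(5/2)) = 1*5 = 5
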